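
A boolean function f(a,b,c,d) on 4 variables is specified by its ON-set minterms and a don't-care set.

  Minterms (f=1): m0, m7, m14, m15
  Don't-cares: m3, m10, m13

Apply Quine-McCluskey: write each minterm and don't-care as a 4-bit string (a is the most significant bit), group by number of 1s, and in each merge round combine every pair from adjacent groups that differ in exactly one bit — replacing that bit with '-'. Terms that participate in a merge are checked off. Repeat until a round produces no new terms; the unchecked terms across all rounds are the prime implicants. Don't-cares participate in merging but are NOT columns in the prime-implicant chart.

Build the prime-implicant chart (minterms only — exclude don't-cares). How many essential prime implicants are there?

1

Round 0: 0000 0011✓ 0111✓ 1010✓ 1101✓ 1110✓ 1111✓
Round 1: -111 0-11 1-10 11-1 111-
PIs = {-111, 0-11, 0000, 1-10, 11-1, 111-}
Coverage chart:
  m0: 0000 ←essential
  m7: -111,0-11
  m14: 1-10,111-
  m15: -111,11-1,111-
Essential: 0000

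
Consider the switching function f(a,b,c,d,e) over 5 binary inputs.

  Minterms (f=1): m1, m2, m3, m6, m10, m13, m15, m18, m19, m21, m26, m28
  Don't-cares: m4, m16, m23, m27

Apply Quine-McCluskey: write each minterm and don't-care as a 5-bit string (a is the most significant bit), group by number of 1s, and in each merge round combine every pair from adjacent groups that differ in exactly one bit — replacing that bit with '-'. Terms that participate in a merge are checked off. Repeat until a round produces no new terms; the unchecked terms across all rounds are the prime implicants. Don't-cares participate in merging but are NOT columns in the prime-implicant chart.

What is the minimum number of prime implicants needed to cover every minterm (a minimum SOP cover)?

7

Round 0: 00001✓ 00010✓ 00011✓ 00100✓ 00110✓ 01010✓ 01101✓ 01111✓ 10000✓ 10010✓ 10011✓ 10101✓ 10111✓ 11010✓ 11011✓ 11100
Round 1: -0010✓ -0011✓ -1010✓ 0-010✓ 00-10 000-1 0001-✓ 001-0 011-1 1-010✓ 1-011✓ 10-11 100-0 1001-✓ 101-1 1101-✓
Round 2: --010 -001- 1-01-
PIs = {--010, -001-, 00-10, 000-1, 001-0, 011-1, 1-01-, 10-11, 100-0, 101-1, 11100}
Coverage chart:
  m1: 000-1 ←essential
  m2: --010,-001-,00-10
  m3: -001-,000-1
  m6: 00-10,001-0
  m10: --010 ←essential
  m13: 011-1 ←essential
  m15: 011-1 ←essential
  m18: --010,-001-,1-01-,100-0
  m19: -001-,1-01-,10-11
  m21: 101-1 ←essential
  m26: --010,1-01-
  m28: 11100 ←essential
Essential: --010, 000-1, 011-1, 101-1, 11100
Petrick residual → -001-, 00-10
Min cover (7 terms): c'de' + b'c'd + a'b'de' + a'b'c'e + a'bce + ab'ce + abcd'e'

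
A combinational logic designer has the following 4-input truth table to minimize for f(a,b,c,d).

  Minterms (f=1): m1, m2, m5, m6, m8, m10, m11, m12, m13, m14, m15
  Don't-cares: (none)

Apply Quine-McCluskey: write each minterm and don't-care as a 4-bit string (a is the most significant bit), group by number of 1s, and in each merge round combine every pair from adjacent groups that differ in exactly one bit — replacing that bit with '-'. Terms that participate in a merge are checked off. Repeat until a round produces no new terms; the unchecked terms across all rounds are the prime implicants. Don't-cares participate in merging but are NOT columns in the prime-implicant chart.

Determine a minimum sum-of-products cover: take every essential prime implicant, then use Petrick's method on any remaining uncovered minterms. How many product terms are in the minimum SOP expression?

size-2^0 implicants → 0001(✓)  0010(✓)  0101(✓)  0110(✓)  1000(✓)  1010(✓)  1011(✓)  1100(✓)  1101(✓)  1110(✓)  1111(✓)
size-2^1 implicants → -010(✓)  -101  -110(✓)  0-01  0-10(✓)  1-00(✓)  1-10(✓)  1-11(✓)  10-0(✓)  101-(✓)  11-0(✓)  11-1(✓)  110-(✓)  111-(✓)
size-2^2 implicants → --10  1--0  1-1-  11--
Unchecked terms (primes): --10, -101, 0-01, 1--0, 1-1-, 11--
Minterm coverage:
  m1 ⊆ 0-01 [E]
  m2 ⊆ --10 [E]
  m5 ⊆ -101,0-01
  m6 ⊆ --10 [E]
  m8 ⊆ 1--0 [E]
  m10 ⊆ --10,1--0,1-1-
  m11 ⊆ 1-1- [E]
  m12 ⊆ 1--0,11--
  m13 ⊆ -101,11--
  m14 ⊆ --10,1--0,1-1-,11--
  m15 ⊆ 1-1-,11--
E = {--10, 0-01, 1--0, 1-1-}
Petrick residual → -101
Cover = cd' + bc'd + a'c'd + ad' + ac  |cover|=5

5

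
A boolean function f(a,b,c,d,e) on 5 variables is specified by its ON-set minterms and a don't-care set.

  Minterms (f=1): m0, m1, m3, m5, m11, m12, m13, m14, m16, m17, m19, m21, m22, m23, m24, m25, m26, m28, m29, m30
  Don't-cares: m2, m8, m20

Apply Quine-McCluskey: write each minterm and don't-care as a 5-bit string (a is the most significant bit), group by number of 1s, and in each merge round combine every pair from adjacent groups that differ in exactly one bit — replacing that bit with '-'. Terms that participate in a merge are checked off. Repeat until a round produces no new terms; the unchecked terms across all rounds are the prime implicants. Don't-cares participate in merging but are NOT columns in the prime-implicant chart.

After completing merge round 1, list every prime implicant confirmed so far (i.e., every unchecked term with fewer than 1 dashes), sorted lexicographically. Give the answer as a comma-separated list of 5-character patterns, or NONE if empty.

[col 0] 00000*, 00001*, 00010*, 00011*, 00101*, 01000*, 01011*, 01100*, 01101*, 01110*, 10000*, 10001*, 10011*, 10100*, 10101*, 10110*, 10111*, 11000*, 11001*, 11010*, 11100*, 11101*, 11110*
[col 1] -0000*, -0001*, -0011*, -0101*, -1000*, -1100*, -1101*, -1110*, 0-000*, 0-011, 0-101*, 00-01*, 000-0*, 000-1*, 0000-*, 0001-*, 01-00*, 011-0*, 0110-*, 1-000*, 1-001*, 1-100*, 1-101*, 1-110*, 10-00*, 10-01*, 10-11*, 100-1*, 1000-*, 101-0*, 101-1*, 1010-*, 1011-*, 11-00*, 11-01*, 11-10*, 110-0*, 1100-*, 111-0*, 1110-*
[col 2] --000, --101, -0-01, -00-1, -000-, -1-00, -11-0, -110-, 000--, 1--00*, 1--01*, 1-00-*, 1-1-0, 1-10-*, 10--1, 10-0-*, 101--, 11--0, 11-0-*
[col 3] 1--0-
Prime implicants: --000, --101, -0-01, -00-1, -000-, -1-00, -11-0, -110-, 0-011, 000--, 1--0-, 1-1-0, 10--1, 101--, 11--0

NONE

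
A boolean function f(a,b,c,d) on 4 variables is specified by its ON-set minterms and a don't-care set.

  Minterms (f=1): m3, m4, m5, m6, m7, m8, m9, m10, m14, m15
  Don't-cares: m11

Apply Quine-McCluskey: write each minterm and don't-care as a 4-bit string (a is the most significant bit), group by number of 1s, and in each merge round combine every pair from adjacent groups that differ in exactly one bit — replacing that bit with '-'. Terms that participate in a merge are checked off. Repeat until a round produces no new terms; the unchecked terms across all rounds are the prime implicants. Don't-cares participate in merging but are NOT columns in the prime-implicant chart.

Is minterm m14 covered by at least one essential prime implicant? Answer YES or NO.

NO

Round 0: 0011✓ 0100✓ 0101✓ 0110✓ 0111✓ 1000✓ 1001✓ 1010✓ 1011✓ 1110✓ 1111✓
Round 1: -011✓ -110✓ -111✓ 0-11✓ 01-0✓ 01-1✓ 010-✓ 011-✓ 1-10✓ 1-11✓ 10-0✓ 10-1✓ 100-✓ 101-✓ 111-✓
Round 2: --11 -11- 01-- 1-1- 10--
PIs = {--11, -11-, 01--, 1-1-, 10--}
Coverage chart:
  m3: --11 ←essential
  m4: 01-- ←essential
  m5: 01-- ←essential
  m6: -11-,01--
  m7: --11,-11-,01--
  m8: 10-- ←essential
  m9: 10-- ←essential
  m10: 1-1-,10--
  m14: -11-,1-1-
  m15: --11,-11-,1-1-
Essential: --11, 01--, 10--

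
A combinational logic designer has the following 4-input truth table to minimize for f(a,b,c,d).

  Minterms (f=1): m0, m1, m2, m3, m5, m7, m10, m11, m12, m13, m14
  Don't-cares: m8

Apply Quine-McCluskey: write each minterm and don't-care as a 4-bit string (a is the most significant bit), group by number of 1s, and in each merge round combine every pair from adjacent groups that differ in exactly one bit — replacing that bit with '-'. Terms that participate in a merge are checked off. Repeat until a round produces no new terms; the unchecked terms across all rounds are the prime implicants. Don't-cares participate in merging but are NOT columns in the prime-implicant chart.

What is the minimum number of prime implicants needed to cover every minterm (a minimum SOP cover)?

Round 0: 0000✓ 0001✓ 0010✓ 0011✓ 0101✓ 0111✓ 1000✓ 1010✓ 1011✓ 1100✓ 1101✓ 1110✓
Round 1: -000✓ -010✓ -011✓ -101 0-01✓ 0-11✓ 00-0✓ 00-1✓ 000-✓ 001-✓ 01-1✓ 1-00✓ 1-10✓ 10-0✓ 101-✓ 11-0✓ 110-
Round 2: -0-0 -01- 0--1 00-- 1--0
PIs = {-0-0, -01-, -101, 0--1, 00--, 1--0, 110-}
Coverage chart:
  m0: -0-0,00--
  m1: 0--1,00--
  m2: -0-0,-01-,00--
  m3: -01-,0--1,00--
  m5: -101,0--1
  m7: 0--1 ←essential
  m10: -0-0,-01-,1--0
  m11: -01- ←essential
  m12: 1--0,110-
  m13: -101,110-
  m14: 1--0 ←essential
Essential: -01-, 0--1, 1--0
Petrick residual → -0-0, -101
Min cover (5 terms): b'd' + b'c + bc'd + a'd + ad'

5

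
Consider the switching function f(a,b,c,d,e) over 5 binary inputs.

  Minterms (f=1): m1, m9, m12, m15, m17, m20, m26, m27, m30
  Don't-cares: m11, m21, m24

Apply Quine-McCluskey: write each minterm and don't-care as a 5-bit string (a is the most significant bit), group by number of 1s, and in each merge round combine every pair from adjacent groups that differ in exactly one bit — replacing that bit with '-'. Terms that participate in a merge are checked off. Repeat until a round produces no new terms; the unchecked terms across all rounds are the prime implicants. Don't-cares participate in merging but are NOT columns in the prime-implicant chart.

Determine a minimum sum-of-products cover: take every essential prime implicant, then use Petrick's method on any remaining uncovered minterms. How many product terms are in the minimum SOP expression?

size-2^0 implicants → 00001(✓)  01001(✓)  01011(✓)  01100  01111(✓)  10001(✓)  10100(✓)  10101(✓)  11000(✓)  11010(✓)  11011(✓)  11110(✓)
size-2^1 implicants → -0001  -1011  0-001  01-11  010-1  10-01  1010-  11-10  110-0  1101-
Unchecked terms (primes): -0001, -1011, 0-001, 01-11, 010-1, 01100, 10-01, 1010-, 11-10, 110-0, 1101-
Minterm coverage:
  m1 ⊆ -0001,0-001
  m9 ⊆ 0-001,010-1
  m12 ⊆ 01100 [E]
  m15 ⊆ 01-11 [E]
  m17 ⊆ -0001,10-01
  m20 ⊆ 1010- [E]
  m26 ⊆ 11-10,110-0,1101-
  m27 ⊆ -1011,1101-
  m30 ⊆ 11-10 [E]
E = {01-11, 01100, 1010-, 11-10}
Petrick residual → -0001, -1011, 0-001
Cover = b'c'd'e + bc'de + a'c'd'e + a'bde + a'bcd'e' + ab'cd' + abde'  |cover|=7

7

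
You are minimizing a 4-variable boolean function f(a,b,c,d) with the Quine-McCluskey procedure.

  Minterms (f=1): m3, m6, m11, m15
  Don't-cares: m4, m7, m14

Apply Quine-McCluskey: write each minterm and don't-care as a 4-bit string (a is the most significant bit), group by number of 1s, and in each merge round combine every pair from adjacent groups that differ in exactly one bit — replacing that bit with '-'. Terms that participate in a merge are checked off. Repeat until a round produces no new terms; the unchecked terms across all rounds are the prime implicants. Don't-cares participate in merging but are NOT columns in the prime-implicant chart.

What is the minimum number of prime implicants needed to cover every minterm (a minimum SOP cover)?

size-2^0 implicants → 0011(✓)  0100(✓)  0110(✓)  0111(✓)  1011(✓)  1110(✓)  1111(✓)
size-2^1 implicants → -011(✓)  -110(✓)  -111(✓)  0-11(✓)  01-0  011-(✓)  1-11(✓)  111-(✓)
size-2^2 implicants → --11  -11-
Unchecked terms (primes): --11, -11-, 01-0
Minterm coverage:
  m3 ⊆ --11 [E]
  m6 ⊆ -11-,01-0
  m11 ⊆ --11 [E]
  m15 ⊆ --11,-11-
E = {--11}
Petrick residual → -11-
Cover = cd + bc  |cover|=2

2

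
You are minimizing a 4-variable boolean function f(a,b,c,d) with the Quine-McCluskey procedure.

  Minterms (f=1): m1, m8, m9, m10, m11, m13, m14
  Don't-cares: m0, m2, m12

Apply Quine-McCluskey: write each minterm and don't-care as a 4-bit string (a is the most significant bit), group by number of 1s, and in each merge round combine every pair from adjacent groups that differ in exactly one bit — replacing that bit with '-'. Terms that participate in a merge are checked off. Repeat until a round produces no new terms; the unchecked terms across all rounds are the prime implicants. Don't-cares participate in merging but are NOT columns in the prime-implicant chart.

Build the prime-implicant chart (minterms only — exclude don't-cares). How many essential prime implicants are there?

4

[col 0] 0000*, 0001*, 0010*, 1000*, 1001*, 1010*, 1011*, 1100*, 1101*, 1110*
[col 1] -000*, -001*, -010*, 00-0*, 000-*, 1-00*, 1-01*, 1-10*, 10-0*, 10-1*, 100-*, 101-*, 11-0*, 110-*
[col 2] -0-0, -00-, 1--0, 1-0-, 10--
Prime implicants: -0-0, -00-, 1--0, 1-0-, 10--
PI chart (minterm → PIs covering it):
  1 | -00-  (sole → essential)
  8 | -0-0,-00-,1--0,1-0-,10--
  9 | -00-,1-0-,10--
  10 | -0-0,1--0,10--
  11 | 10--  (sole → essential)
  13 | 1-0-  (sole → essential)
  14 | 1--0  (sole → essential)
Essential prime implicants: -00-, 1--0, 1-0-, 10--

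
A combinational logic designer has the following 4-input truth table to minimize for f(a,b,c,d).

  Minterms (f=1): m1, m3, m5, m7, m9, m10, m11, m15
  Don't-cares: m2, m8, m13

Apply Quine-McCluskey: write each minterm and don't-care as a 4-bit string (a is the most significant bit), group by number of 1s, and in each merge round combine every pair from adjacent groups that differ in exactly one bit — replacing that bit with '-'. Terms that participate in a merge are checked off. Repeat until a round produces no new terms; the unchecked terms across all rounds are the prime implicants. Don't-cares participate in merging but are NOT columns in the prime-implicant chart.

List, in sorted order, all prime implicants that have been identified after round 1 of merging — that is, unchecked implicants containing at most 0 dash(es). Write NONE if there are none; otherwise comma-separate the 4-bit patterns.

NONE

size-2^0 implicants → 0001(✓)  0010(✓)  0011(✓)  0101(✓)  0111(✓)  1000(✓)  1001(✓)  1010(✓)  1011(✓)  1101(✓)  1111(✓)
size-2^1 implicants → -001(✓)  -010(✓)  -011(✓)  -101(✓)  -111(✓)  0-01(✓)  0-11(✓)  00-1(✓)  001-(✓)  01-1(✓)  1-01(✓)  1-11(✓)  10-0(✓)  10-1(✓)  100-(✓)  101-(✓)  11-1(✓)
size-2^2 implicants → --01(✓)  --11(✓)  -0-1(✓)  -01-  -1-1(✓)  0--1(✓)  1--1(✓)  10--
size-2^3 implicants → ---1
Unchecked terms (primes): ---1, -01-, 10--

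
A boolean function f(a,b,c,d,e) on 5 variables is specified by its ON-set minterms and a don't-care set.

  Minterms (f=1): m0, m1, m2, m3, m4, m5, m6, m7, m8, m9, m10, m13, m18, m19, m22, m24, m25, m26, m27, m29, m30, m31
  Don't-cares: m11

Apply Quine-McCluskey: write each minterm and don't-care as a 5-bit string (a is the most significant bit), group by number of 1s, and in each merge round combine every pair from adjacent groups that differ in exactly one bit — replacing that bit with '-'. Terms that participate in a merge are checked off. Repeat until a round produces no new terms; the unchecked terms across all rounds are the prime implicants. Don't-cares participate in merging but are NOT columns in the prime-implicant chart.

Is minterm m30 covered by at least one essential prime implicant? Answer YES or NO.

[col 0] 00000*, 00001*, 00010*, 00011*, 00100*, 00101*, 00110*, 00111*, 01000*, 01001*, 01010*, 01011*, 01101*, 10010*, 10011*, 10110*, 11000*, 11001*, 11010*, 11011*, 11101*, 11110*, 11111*
[col 1] -0010*, -0011*, -0110*, -1000*, -1001*, -1010*, -1011*, -1101*, 0-000*, 0-001*, 0-010*, 0-011*, 0-101*, 00-00*, 00-01*, 00-10*, 00-11*, 000-0*, 000-1*, 0000-*, 0001-*, 001-0*, 001-1*, 0010-*, 0011-*, 01-01*, 010-0*, 010-1*, 0100-*, 0101-*, 1-010*, 1-011*, 1-110*, 10-10*, 1001-*, 11-01*, 11-10*, 11-11*, 110-0*, 110-1*, 1100-*, 1101-*, 111-1*, 1111-*
[col 2] --010*, --011*, -0-10, -001-*, -1-01, -10-0*, -10-1*, -100-*, -101-*, 0--01, 0-0-0*, 0-0-1*, 0-00-*, 0-01-*, 00--0*, 00--1*, 00-0-*, 00-1-*, 000--*, 001--*, 010--*, 1--10, 1-01-*, 11--1, 11-1-, 110--*
[col 3] --01-, -10--, 0-0--, 00---
Prime implicants: --01-, -0-10, -1-01, -10--, 0--01, 0-0--, 00---, 1--10, 11--1, 11-1-
PI chart (minterm → PIs covering it):
  0 | 0-0--,00---
  1 | 0--01,0-0--,00---
  2 | --01-,-0-10,0-0--,00---
  3 | --01-,0-0--,00---
  4 | 00---  (sole → essential)
  5 | 0--01,00---
  6 | -0-10,00---
  7 | 00---  (sole → essential)
  8 | -10--,0-0--
  9 | -1-01,-10--,0--01,0-0--
  10 | --01-,-10--,0-0--
  13 | -1-01,0--01
  18 | --01-,-0-10,1--10
  19 | --01-  (sole → essential)
  22 | -0-10,1--10
  24 | -10--  (sole → essential)
  25 | -1-01,-10--,11--1
  26 | --01-,-10--,1--10,11-1-
  27 | --01-,-10--,11--1,11-1-
  29 | -1-01,11--1
  30 | 1--10,11-1-
  31 | 11--1,11-1-
Essential prime implicants: --01-, -10--, 00---

NO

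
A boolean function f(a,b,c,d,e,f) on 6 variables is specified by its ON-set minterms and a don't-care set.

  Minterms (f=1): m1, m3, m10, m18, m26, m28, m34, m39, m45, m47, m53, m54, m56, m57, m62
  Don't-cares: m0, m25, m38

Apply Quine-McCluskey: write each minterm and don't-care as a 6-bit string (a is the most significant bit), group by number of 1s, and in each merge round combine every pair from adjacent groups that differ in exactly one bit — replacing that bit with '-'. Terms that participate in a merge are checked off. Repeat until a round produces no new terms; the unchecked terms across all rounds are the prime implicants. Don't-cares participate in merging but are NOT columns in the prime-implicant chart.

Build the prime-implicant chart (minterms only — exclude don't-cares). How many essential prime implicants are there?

Round 0: 000000✓ 000001✓ 000011✓ 001010✓ 010010✓ 011001✓ 011010✓ 011100 100010✓ 100110✓ 100111✓ 101101✓ 101111✓ 110101 110110✓ 111000✓ 111001✓ 111110✓
Round 1: -11001 0-1010 0000-1 00000- 01-010 1-0110 10-111 100-10 10011- 1011-1 11-110 11100-
PIs = {-11001, 0-1010, 0000-1, 00000-, 01-010, 011100, 1-0110, 10-111, 100-10, 10011-, 1011-1, 11-110, 110101, 11100-}
Coverage chart:
  m1: 0000-1,00000-
  m3: 0000-1 ←essential
  m10: 0-1010 ←essential
  m18: 01-010 ←essential
  m26: 0-1010,01-010
  m28: 011100 ←essential
  m34: 100-10 ←essential
  m39: 10-111,10011-
  m45: 1011-1 ←essential
  m47: 10-111,1011-1
  m53: 110101 ←essential
  m54: 1-0110,11-110
  m56: 11100- ←essential
  m57: -11001,11100-
  m62: 11-110 ←essential
Essential: 0-1010, 0000-1, 01-010, 011100, 100-10, 1011-1, 11-110, 110101, 11100-

9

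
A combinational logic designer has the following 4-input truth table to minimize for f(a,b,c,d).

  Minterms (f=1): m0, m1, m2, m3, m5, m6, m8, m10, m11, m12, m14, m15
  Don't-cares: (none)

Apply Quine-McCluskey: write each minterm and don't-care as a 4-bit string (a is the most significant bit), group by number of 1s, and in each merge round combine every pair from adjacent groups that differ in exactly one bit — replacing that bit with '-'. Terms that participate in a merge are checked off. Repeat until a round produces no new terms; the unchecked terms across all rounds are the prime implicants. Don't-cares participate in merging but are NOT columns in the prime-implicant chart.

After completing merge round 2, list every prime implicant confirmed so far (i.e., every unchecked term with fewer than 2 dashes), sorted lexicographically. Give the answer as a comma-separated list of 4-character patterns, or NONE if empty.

0-01

Round 0: 0000✓ 0001✓ 0010✓ 0011✓ 0101✓ 0110✓ 1000✓ 1010✓ 1011✓ 1100✓ 1110✓ 1111✓
Round 1: -000✓ -010✓ -011✓ -110✓ 0-01 0-10✓ 00-0✓ 00-1✓ 000-✓ 001-✓ 1-00✓ 1-10✓ 1-11✓ 10-0✓ 101-✓ 11-0✓ 111-✓
Round 2: --10 -0-0 -01- 00-- 1--0 1-1-
PIs = {--10, -0-0, -01-, 0-01, 00--, 1--0, 1-1-}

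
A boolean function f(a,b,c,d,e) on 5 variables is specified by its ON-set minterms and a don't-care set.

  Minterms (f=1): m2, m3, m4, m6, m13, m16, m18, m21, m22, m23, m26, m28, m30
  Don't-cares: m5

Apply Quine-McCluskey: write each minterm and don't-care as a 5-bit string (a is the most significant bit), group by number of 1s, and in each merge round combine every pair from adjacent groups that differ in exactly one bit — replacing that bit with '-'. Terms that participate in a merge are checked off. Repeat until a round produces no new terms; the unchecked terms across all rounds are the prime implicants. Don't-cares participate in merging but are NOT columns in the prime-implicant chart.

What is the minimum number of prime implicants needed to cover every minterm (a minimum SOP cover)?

7

Round 0: 00010✓ 00011✓ 00100✓ 00101✓ 00110✓ 01101✓ 10000✓ 10010✓ 10101✓ 10110✓ 10111✓ 11010✓ 11100✓ 11110✓
Round 1: -0010✓ -0101 -0110✓ 0-101 00-10✓ 0001- 001-0 0010- 1-010✓ 1-110✓ 10-10✓ 100-0 101-1 1011- 11-10✓ 111-0
Round 2: -0-10 1--10
PIs = {-0-10, -0101, 0-101, 0001-, 001-0, 0010-, 1--10, 100-0, 101-1, 1011-, 111-0}
Coverage chart:
  m2: -0-10,0001-
  m3: 0001- ←essential
  m4: 001-0,0010-
  m6: -0-10,001-0
  m13: 0-101 ←essential
  m16: 100-0 ←essential
  m18: -0-10,1--10,100-0
  m21: -0101,101-1
  m22: -0-10,1--10,1011-
  m23: 101-1,1011-
  m26: 1--10 ←essential
  m28: 111-0 ←essential
  m30: 1--10,111-0
Essential: 0-101, 0001-, 1--10, 100-0, 111-0
Petrick residual → 001-0, 101-1
Min cover (7 terms): a'cd'e + a'b'c'd + a'b'ce' + ade' + ab'c'e' + ab'ce + abce'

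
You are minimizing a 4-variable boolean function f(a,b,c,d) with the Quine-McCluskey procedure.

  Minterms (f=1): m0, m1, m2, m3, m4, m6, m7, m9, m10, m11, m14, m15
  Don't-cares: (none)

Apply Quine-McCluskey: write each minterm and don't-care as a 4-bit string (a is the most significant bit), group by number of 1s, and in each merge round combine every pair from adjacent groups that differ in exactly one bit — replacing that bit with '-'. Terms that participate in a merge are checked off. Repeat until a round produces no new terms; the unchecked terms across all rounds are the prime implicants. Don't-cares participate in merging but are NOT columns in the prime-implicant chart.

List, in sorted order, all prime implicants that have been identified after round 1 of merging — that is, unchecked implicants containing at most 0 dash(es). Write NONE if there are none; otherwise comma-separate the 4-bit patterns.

[col 0] 0000*, 0001*, 0010*, 0011*, 0100*, 0110*, 0111*, 1001*, 1010*, 1011*, 1110*, 1111*
[col 1] -001*, -010*, -011*, -110*, -111*, 0-00*, 0-10*, 0-11*, 00-0*, 00-1*, 000-*, 001-*, 01-0*, 011-*, 1-10*, 1-11*, 10-1*, 101-*, 111-*
[col 2] --10*, --11*, -0-1, -01-*, -11-*, 0--0, 0-1-*, 00--, 1-1-*
[col 3] --1-
Prime implicants: --1-, -0-1, 0--0, 00--

NONE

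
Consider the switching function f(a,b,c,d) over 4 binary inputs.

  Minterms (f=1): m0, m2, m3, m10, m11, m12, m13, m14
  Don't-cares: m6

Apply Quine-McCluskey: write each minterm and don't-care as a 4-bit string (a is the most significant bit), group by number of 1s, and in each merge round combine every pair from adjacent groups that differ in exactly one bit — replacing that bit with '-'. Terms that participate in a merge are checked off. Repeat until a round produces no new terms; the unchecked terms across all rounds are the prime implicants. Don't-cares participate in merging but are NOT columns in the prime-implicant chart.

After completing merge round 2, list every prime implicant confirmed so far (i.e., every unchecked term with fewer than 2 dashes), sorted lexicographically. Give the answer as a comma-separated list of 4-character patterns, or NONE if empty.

size-2^0 implicants → 0000(✓)  0010(✓)  0011(✓)  0110(✓)  1010(✓)  1011(✓)  1100(✓)  1101(✓)  1110(✓)
size-2^1 implicants → -010(✓)  -011(✓)  -110(✓)  0-10(✓)  00-0  001-(✓)  1-10(✓)  101-(✓)  11-0  110-
size-2^2 implicants → --10  -01-
Unchecked terms (primes): --10, -01-, 00-0, 11-0, 110-

00-0, 11-0, 110-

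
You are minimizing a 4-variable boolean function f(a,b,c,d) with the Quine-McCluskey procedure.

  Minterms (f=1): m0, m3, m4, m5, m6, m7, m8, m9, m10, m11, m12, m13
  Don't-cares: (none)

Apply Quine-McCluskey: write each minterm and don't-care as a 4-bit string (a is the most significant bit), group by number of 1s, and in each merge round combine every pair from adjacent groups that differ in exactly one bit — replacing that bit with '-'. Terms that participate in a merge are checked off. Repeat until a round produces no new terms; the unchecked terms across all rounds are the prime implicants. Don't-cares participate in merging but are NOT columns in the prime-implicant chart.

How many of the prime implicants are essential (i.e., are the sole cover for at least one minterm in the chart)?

[col 0] 0000*, 0011*, 0100*, 0101*, 0110*, 0111*, 1000*, 1001*, 1010*, 1011*, 1100*, 1101*
[col 1] -000*, -011, -100*, -101*, 0-00*, 0-11, 01-0*, 01-1*, 010-*, 011-*, 1-00*, 1-01*, 10-0*, 10-1*, 100-*, 101-*, 110-*
[col 2] --00, -10-, 01--, 1-0-, 10--
Prime implicants: --00, -011, -10-, 0-11, 01--, 1-0-, 10--
PI chart (minterm → PIs covering it):
  0 | --00  (sole → essential)
  3 | -011,0-11
  4 | --00,-10-,01--
  5 | -10-,01--
  6 | 01--  (sole → essential)
  7 | 0-11,01--
  8 | --00,1-0-,10--
  9 | 1-0-,10--
  10 | 10--  (sole → essential)
  11 | -011,10--
  12 | --00,-10-,1-0-
  13 | -10-,1-0-
Essential prime implicants: --00, 01--, 10--

3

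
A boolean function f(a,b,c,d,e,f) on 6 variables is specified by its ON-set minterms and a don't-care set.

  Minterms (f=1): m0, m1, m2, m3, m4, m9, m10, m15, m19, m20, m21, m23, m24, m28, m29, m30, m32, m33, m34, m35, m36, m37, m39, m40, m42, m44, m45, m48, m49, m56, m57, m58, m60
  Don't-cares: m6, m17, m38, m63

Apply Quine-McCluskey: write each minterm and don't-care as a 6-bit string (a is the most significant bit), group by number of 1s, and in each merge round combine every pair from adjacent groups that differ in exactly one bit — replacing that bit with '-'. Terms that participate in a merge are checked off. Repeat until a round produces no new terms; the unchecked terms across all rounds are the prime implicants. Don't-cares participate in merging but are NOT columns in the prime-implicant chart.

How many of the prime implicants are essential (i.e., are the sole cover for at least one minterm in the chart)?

[col 0] 000000*, 000001*, 000010*, 000011*, 000100*, 000110*, 001001*, 001010*, 001111, 010001*, 010011*, 010100*, 010101*, 010111*, 011000*, 011100*, 011101*, 011110*, 100000*, 100001*, 100010*, 100011*, 100100*, 100101*, 100110*, 100111*, 101000*, 101010*, 101100*, 101101*, 110000*, 110001*, 111000*, 111001*, 111010*, 111100*, 111111
[col 1] -00000*, -00001*, -00010*, -00011*, -00100*, -00110*, -01010*, -10001*, -11000*, -11100*, 0-0001*, 0-0011*, 0-0100, 00-001, 00-010*, 000-00*, 000-10*, 0000-0*, 0000-1*, 00000-*, 00001-*, 0001-0*, 01-100*, 01-101*, 010-01*, 010-11*, 0100-1*, 0101-1*, 01010-*, 011-00*, 0111-0, 01110-*, 1-0000*, 1-0001*, 1-1000*, 1-1010*, 1-1100*, 10-000*, 10-010*, 10-100*, 10-101*, 100-00*, 100-01*, 100-10*, 100-11*, 1000-0*, 1000-1*, 10000-*, 10001-*, 1001-0*, 1001-1*, 10010-*, 10011-*, 101-00*, 1010-0*, 10110-*, 11-000*, 11-001*, 11000-*, 111-00*, 1110-0*, 11100-*
[col 2] --0001, -0-010, -00-00*, -00-10*, -000-0*, -000-1*, -0000-*, -0001-*, -001-0*, -11-00, 0-00-1, 000--0*, 0000--*, 01-10-, 010--1, 1--000, 1-000-, 1-1-00, 1-10-0, 10--00, 10-0-0, 10-10-, 100--0*, 100--1*, 100-0-*, 100-1-*, 1000--*, 1001--*, 11-00-
[col 3] -00--0, -000--, 100---
Prime implicants: --0001, -0-010, -00--0, -000--, -11-00, 0-00-1, 0-0100, 00-001, 001111, 01-10-, 010--1, 0111-0, 1--000, 1-000-, 1-1-00, 1-10-0, 10--00, 10-0-0, 10-10-, 100---, 11-00-, 111111
PI chart (minterm → PIs covering it):
  0 | -00--0,-000--
  1 | --0001,-000--,0-00-1,00-001
  2 | -0-010,-00--0,-000--
  3 | -000--,0-00-1
  4 | -00--0,0-0100
  9 | 00-001  (sole → essential)
  10 | -0-010  (sole → essential)
  15 | 001111  (sole → essential)
  19 | 0-00-1,010--1
  20 | 0-0100,01-10-
  21 | 01-10-,010--1
  23 | 010--1  (sole → essential)
  24 | -11-00  (sole → essential)
  28 | -11-00,01-10-,0111-0
  29 | 01-10-  (sole → essential)
  30 | 0111-0  (sole → essential)
  32 | -00--0,-000--,1--000,1-000-,10--00,10-0-0,100---
  33 | --0001,-000--,1-000-,100---
  34 | -0-010,-00--0,-000--,10-0-0,100---
  35 | -000--,100---
  36 | -00--0,10--00,10-10-,100---
  37 | 10-10-,100---
  39 | 100---  (sole → essential)
  40 | 1--000,1-1-00,1-10-0,10--00,10-0-0
  42 | -0-010,1-10-0,10-0-0
  44 | 1-1-00,10--00,10-10-
  45 | 10-10-  (sole → essential)
  48 | 1--000,1-000-,11-00-
  49 | --0001,1-000-,11-00-
  56 | -11-00,1--000,1-1-00,1-10-0,11-00-
  57 | 11-00-  (sole → essential)
  58 | 1-10-0  (sole → essential)
  60 | -11-00,1-1-00
Essential prime implicants: -0-010, -11-00, 00-001, 001111, 01-10-, 010--1, 0111-0, 1-10-0, 10-10-, 100---, 11-00-

11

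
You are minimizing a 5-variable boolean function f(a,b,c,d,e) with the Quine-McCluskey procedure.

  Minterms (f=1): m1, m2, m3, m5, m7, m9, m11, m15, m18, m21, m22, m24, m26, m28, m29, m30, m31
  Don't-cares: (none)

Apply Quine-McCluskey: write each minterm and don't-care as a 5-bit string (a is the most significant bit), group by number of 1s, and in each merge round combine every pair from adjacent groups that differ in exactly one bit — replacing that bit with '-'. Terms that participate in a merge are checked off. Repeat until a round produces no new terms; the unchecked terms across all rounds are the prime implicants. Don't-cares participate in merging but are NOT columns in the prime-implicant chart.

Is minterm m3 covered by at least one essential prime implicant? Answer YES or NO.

Round 0: 00001✓ 00010✓ 00011✓ 00101✓ 00111✓ 01001✓ 01011✓ 01111✓ 10010✓ 10101✓ 10110✓ 11000✓ 11010✓ 11100✓ 11101✓ 11110✓ 11111✓
Round 1: -0010 -0101 -1111 0-001✓ 0-011✓ 0-111✓ 00-01✓ 00-11✓ 000-1✓ 0001- 001-1✓ 01-11✓ 010-1✓ 1-010✓ 1-101 1-110✓ 10-10✓ 11-00✓ 11-10✓ 110-0✓ 111-0✓ 111-1✓ 1110-✓ 1111-✓
Round 2: 0--11 0-0-1 00--1 1--10 11--0 111--
PIs = {-0010, -0101, -1111, 0--11, 0-0-1, 00--1, 0001-, 1--10, 1-101, 11--0, 111--}
Coverage chart:
  m1: 0-0-1,00--1
  m2: -0010,0001-
  m3: 0--11,0-0-1,00--1,0001-
  m5: -0101,00--1
  m7: 0--11,00--1
  m9: 0-0-1 ←essential
  m11: 0--11,0-0-1
  m15: -1111,0--11
  m18: -0010,1--10
  m21: -0101,1-101
  m22: 1--10 ←essential
  m24: 11--0 ←essential
  m26: 1--10,11--0
  m28: 11--0,111--
  m29: 1-101,111--
  m30: 1--10,11--0,111--
  m31: -1111,111--
Essential: 0-0-1, 1--10, 11--0

YES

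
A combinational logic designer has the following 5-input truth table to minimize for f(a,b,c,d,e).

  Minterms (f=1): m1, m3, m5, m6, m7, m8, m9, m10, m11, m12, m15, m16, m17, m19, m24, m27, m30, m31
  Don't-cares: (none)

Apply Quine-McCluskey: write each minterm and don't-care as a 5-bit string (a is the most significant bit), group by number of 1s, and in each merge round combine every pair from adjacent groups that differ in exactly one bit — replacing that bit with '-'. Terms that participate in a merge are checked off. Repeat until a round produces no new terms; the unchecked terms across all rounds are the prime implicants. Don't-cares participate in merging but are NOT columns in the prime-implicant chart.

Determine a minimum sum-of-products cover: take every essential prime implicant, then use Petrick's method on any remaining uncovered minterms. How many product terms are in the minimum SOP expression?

8

[col 0] 00001*, 00011*, 00101*, 00110*, 00111*, 01000*, 01001*, 01010*, 01011*, 01100*, 01111*, 10000*, 10001*, 10011*, 11000*, 11011*, 11110*, 11111*
[col 1] -0001*, -0011*, -1000, -1011*, -1111*, 0-001*, 0-011*, 0-111*, 00-01*, 00-11*, 000-1*, 001-1*, 0011-, 01-00, 01-11*, 010-0*, 010-1*, 0100-*, 0101-*, 1-000, 1-011*, 100-1*, 1000-, 11-11*, 1111-
[col 2] --011, -00-1, -1-11, 0--11, 0-0-1, 00--1, 010--
Prime implicants: --011, -00-1, -1-11, -1000, 0--11, 0-0-1, 00--1, 0011-, 01-00, 010--, 1-000, 1000-, 1111-
PI chart (minterm → PIs covering it):
  1 | -00-1,0-0-1,00--1
  3 | --011,-00-1,0--11,0-0-1,00--1
  5 | 00--1  (sole → essential)
  6 | 0011-  (sole → essential)
  7 | 0--11,00--1,0011-
  8 | -1000,01-00,010--
  9 | 0-0-1,010--
  10 | 010--  (sole → essential)
  11 | --011,-1-11,0--11,0-0-1,010--
  12 | 01-00  (sole → essential)
  15 | -1-11,0--11
  16 | 1-000,1000-
  17 | -00-1,1000-
  19 | --011,-00-1
  24 | -1000,1-000
  27 | --011,-1-11
  30 | 1111-  (sole → essential)
  31 | -1-11,1111-
Essential prime implicants: 00--1, 0011-, 01-00, 010--, 1111-
Petrick residual → -00-1, -1-11, 1-000
Minimum SOP uses 8 PIs: b'c'e + bde + a'b'e + a'b'cd + a'bd'e' + a'bc' + ac'd'e' + abcd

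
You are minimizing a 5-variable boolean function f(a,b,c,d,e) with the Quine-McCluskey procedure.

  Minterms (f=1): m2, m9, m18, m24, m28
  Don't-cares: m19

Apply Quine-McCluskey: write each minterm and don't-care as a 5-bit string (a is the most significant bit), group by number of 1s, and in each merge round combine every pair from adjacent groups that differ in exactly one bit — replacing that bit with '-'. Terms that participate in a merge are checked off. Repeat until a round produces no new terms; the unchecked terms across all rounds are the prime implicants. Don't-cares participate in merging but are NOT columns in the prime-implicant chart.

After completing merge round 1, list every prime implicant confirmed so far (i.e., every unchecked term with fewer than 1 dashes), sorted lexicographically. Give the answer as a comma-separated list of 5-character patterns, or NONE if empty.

[col 0] 00010*, 01001, 10010*, 10011*, 11000*, 11100*
[col 1] -0010, 1001-, 11-00
Prime implicants: -0010, 01001, 1001-, 11-00

01001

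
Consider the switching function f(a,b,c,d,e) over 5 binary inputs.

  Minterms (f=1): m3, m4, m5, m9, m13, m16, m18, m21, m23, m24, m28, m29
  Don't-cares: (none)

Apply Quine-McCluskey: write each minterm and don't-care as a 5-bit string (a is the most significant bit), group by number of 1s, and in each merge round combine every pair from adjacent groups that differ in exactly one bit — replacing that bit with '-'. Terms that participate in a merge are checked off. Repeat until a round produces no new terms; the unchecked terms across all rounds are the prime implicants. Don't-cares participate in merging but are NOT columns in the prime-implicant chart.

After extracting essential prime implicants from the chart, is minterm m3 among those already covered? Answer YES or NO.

YES

[col 0] 00011, 00100*, 00101*, 01001*, 01101*, 10000*, 10010*, 10101*, 10111*, 11000*, 11100*, 11101*
[col 1] -0101*, -1101*, 0-101*, 0010-, 01-01, 1-000, 1-101*, 100-0, 101-1, 11-00, 1110-
[col 2] --101
Prime implicants: --101, 00011, 0010-, 01-01, 1-000, 100-0, 101-1, 11-00, 1110-
PI chart (minterm → PIs covering it):
  3 | 00011  (sole → essential)
  4 | 0010-  (sole → essential)
  5 | --101,0010-
  9 | 01-01  (sole → essential)
  13 | --101,01-01
  16 | 1-000,100-0
  18 | 100-0  (sole → essential)
  21 | --101,101-1
  23 | 101-1  (sole → essential)
  24 | 1-000,11-00
  28 | 11-00,1110-
  29 | --101,1110-
Essential prime implicants: 00011, 0010-, 01-01, 100-0, 101-1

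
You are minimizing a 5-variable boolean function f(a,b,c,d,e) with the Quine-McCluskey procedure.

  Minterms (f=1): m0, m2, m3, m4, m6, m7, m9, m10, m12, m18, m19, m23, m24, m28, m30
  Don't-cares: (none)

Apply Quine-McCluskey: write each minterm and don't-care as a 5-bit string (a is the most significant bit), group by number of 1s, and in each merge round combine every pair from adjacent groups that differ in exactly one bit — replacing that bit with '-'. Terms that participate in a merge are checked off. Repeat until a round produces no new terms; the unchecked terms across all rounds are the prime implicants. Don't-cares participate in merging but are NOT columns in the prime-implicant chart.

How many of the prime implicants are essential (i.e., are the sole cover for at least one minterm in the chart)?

size-2^0 implicants → 00000(✓)  00010(✓)  00011(✓)  00100(✓)  00110(✓)  00111(✓)  01001  01010(✓)  01100(✓)  10010(✓)  10011(✓)  10111(✓)  11000(✓)  11100(✓)  11110(✓)
size-2^1 implicants → -0010(✓)  -0011(✓)  -0111(✓)  -1100  0-010  0-100  00-00(✓)  00-10(✓)  00-11(✓)  000-0(✓)  0001-(✓)  001-0(✓)  0011-(✓)  10-11(✓)  1001-(✓)  11-00  111-0
size-2^2 implicants → -0-11  -001-  00--0  00-1-
Unchecked terms (primes): -0-11, -001-, -1100, 0-010, 0-100, 00--0, 00-1-, 01001, 11-00, 111-0
Minterm coverage:
  m0 ⊆ 00--0 [E]
  m2 ⊆ -001-,0-010,00--0,00-1-
  m3 ⊆ -0-11,-001-,00-1-
  m4 ⊆ 0-100,00--0
  m6 ⊆ 00--0,00-1-
  m7 ⊆ -0-11,00-1-
  m9 ⊆ 01001 [E]
  m10 ⊆ 0-010 [E]
  m12 ⊆ -1100,0-100
  m18 ⊆ -001- [E]
  m19 ⊆ -0-11,-001-
  m23 ⊆ -0-11 [E]
  m24 ⊆ 11-00 [E]
  m28 ⊆ -1100,11-00,111-0
  m30 ⊆ 111-0 [E]
E = {-0-11, -001-, 0-010, 00--0, 01001, 11-00, 111-0}

7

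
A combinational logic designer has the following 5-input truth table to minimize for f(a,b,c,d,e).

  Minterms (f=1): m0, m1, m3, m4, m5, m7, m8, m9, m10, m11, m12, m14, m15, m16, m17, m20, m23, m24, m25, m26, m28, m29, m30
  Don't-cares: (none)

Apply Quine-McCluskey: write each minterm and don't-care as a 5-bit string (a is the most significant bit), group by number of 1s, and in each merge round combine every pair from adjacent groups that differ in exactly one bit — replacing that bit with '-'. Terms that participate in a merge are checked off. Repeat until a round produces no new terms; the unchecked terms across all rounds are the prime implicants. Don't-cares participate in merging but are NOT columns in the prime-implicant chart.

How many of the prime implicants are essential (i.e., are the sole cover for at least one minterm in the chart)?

5

Round 0: 00000✓ 00001✓ 00011✓ 00100✓ 00101✓ 00111✓ 01000✓ 01001✓ 01010✓ 01011✓ 01100✓ 01110✓ 01111✓ 10000✓ 10001✓ 10100✓ 10111✓ 11000✓ 11001✓ 11010✓ 11100✓ 11101✓ 11110✓
Round 1: -0000✓ -0001✓ -0100✓ -0111 -1000✓ -1001✓ -1010✓ -1100✓ -1110✓ 0-000✓ 0-001✓ 0-011✓ 0-100✓ 0-111✓ 00-00✓ 00-01✓ 00-11✓ 000-1✓ 0000-✓ 001-1✓ 0010-✓ 01-00✓ 01-10✓ 01-11✓ 010-0✓ 010-1✓ 0100-✓ 0101-✓ 011-0✓ 0111-✓ 1-000✓ 1-001✓ 1-100✓ 10-00✓ 1000-✓ 11-00✓ 11-01✓ 11-10✓ 110-0✓ 1100-✓ 111-0✓ 1110-✓
Round 2: --000✓ --001✓ --100✓ -0-00✓ -000-✓ -1-00✓ -1-10✓ -10-0✓ -100-✓ -11-0✓ 0--00✓ 0--11 0-0-1 0-00-✓ 00--1 00-0- 01--0✓ 01-1- 010-- 1--00✓ 1-00-✓ 11--0✓ 11-0-
Round 3: ---00 --00- -1--0
PIs = {---00, --00-, -0111, -1--0, 0--11, 0-0-1, 00--1, 00-0-, 01-1-, 010--, 11-0-}
Coverage chart:
  m0: ---00,--00-,00-0-
  m1: --00-,0-0-1,00--1,00-0-
  m3: 0--11,0-0-1,00--1
  m4: ---00,00-0-
  m5: 00--1,00-0-
  m7: -0111,0--11,00--1
  m8: ---00,--00-,-1--0,010--
  m9: --00-,0-0-1,010--
  m10: -1--0,01-1-,010--
  m11: 0--11,0-0-1,01-1-,010--
  m12: ---00,-1--0
  m14: -1--0,01-1-
  m15: 0--11,01-1-
  m16: ---00,--00-
  m17: --00- ←essential
  m20: ---00 ←essential
  m23: -0111 ←essential
  m24: ---00,--00-,-1--0,11-0-
  m25: --00-,11-0-
  m26: -1--0 ←essential
  m28: ---00,-1--0,11-0-
  m29: 11-0- ←essential
  m30: -1--0 ←essential
Essential: ---00, --00-, -0111, -1--0, 11-0-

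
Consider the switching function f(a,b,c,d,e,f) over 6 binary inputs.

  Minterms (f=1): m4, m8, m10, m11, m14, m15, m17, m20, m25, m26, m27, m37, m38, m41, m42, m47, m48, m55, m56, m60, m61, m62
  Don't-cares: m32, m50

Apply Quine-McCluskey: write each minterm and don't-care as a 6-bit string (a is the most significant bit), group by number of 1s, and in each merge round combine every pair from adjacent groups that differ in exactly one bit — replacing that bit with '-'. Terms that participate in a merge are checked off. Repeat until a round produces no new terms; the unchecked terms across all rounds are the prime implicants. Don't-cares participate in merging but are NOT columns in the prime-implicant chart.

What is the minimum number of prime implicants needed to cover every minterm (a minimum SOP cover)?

14

[col 0] 000100*, 001000*, 001010*, 001011*, 001110*, 001111*, 010001*, 010100*, 011001*, 011010*, 011011*, 100000*, 100101, 100110, 101001, 101010*, 101111*, 110000*, 110010*, 110111, 111000*, 111100*, 111101*, 111110*
[col 1] -01010, -01111, 0-0100, 0-1010*, 0-1011*, 001-10*, 001-11*, 0010-0, 00101-*, 00111-*, 01-001, 0110-1, 01101-*, 1-0000, 11-000, 1100-0, 111-00, 1111-0, 11110-
[col 2] 0-101-, 001-1-
Prime implicants: -01010, -01111, 0-0100, 0-101-, 001-1-, 0010-0, 01-001, 0110-1, 1-0000, 100101, 100110, 101001, 11-000, 1100-0, 110111, 111-00, 1111-0, 11110-
PI chart (minterm → PIs covering it):
  4 | 0-0100  (sole → essential)
  8 | 0010-0  (sole → essential)
  10 | -01010,0-101-,001-1-,0010-0
  11 | 0-101-,001-1-
  14 | 001-1-  (sole → essential)
  15 | -01111,001-1-
  17 | 01-001  (sole → essential)
  20 | 0-0100  (sole → essential)
  25 | 01-001,0110-1
  26 | 0-101-  (sole → essential)
  27 | 0-101-,0110-1
  37 | 100101  (sole → essential)
  38 | 100110  (sole → essential)
  41 | 101001  (sole → essential)
  42 | -01010  (sole → essential)
  47 | -01111  (sole → essential)
  48 | 1-0000,11-000,1100-0
  55 | 110111  (sole → essential)
  56 | 11-000,111-00
  60 | 111-00,1111-0,11110-
  61 | 11110-  (sole → essential)
  62 | 1111-0  (sole → essential)
Essential prime implicants: -01010, -01111, 0-0100, 0-101-, 001-1-, 0010-0, 01-001, 100101, 100110, 101001, 110111, 1111-0, 11110-
Petrick residual → 11-000
Minimum SOP uses 14 PIs: b'cd'ef' + b'cdef + a'c'de'f' + a'cd'e + a'b'ce + a'b'cd'f' + a'bd'e'f + ab'c'de'f + ab'c'def' + ab'cd'e'f + abd'e'f' + abc'def + abcdf' + abcde'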